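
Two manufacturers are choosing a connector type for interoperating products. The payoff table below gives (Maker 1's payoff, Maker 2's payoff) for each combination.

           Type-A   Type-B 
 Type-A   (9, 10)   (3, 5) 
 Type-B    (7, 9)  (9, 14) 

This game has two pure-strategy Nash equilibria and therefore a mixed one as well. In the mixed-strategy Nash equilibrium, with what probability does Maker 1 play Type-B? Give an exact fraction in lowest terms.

Maker 1's mix p on Type-A must make Maker 2 indifferent between Type-A and Type-B.
Maker 2's payoff from Type-A: 10p + 9(1−p). From Type-B: 5p + 14(1−p).
Set equal: 5p = 5(1−p) → p = 5/10 = 1/2.
Probability on Type-B is 1 − 1/2 = 1/2.

1/2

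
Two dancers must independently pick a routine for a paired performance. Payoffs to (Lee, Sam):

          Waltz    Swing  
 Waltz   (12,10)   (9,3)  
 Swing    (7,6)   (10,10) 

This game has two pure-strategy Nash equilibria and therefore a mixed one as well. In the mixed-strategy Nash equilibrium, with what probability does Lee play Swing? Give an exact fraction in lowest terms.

7/11

Lee's mix p on Waltz must make Sam indifferent between Waltz and Swing.
Sam's payoff from Waltz: 10p + 6(1−p). From Swing: 3p + 10(1−p).
Set equal: 7p = 4(1−p) → p = 4/11.
Probability on Swing is 1 − 4/11 = 7/11.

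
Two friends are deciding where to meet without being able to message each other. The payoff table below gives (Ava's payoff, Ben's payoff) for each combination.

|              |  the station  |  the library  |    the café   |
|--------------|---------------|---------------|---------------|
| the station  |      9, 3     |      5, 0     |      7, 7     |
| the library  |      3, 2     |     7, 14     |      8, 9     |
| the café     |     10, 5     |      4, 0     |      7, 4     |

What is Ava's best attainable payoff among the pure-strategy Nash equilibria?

10

Both the library is a pure NE (Ava: 7 ≥ 5; Ben: 14 ≥ 9). Ava gets 7.
(the café, the station) is a pure NE (Ava: 10 ≥ 9; Ben: 5 ≥ 4). Ava gets 10.
Every other cell has a profitable deviation for at least one player. Highest of {7, 10} is 10.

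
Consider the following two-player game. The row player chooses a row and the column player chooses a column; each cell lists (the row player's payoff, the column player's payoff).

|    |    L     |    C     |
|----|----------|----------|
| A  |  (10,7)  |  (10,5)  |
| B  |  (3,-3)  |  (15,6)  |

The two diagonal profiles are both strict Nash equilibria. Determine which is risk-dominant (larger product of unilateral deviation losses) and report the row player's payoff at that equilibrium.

15

At (A, L): the row player loses 10 − 3 = 7 by deviating; the column player loses 7 − 5 = 2. Product = 7·2 = 14.
At (B, C): the row player loses 15 − 10 = 5 by deviating; the column player loses 6 − (-3) = 9. Product = 5·9 = 45.
45 > 14, so (B, C) is risk-dominant. The row player's payoff there is 15.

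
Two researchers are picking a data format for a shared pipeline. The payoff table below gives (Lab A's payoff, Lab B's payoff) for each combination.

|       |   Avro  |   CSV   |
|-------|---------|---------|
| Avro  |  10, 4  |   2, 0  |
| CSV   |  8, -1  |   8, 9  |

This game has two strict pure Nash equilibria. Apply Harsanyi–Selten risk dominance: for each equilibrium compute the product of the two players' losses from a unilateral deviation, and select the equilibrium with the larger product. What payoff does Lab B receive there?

9

At both Avro: Lab A loses 10 − 8 = 2 by deviating; Lab B loses 4 − 0 = 4. Product = 2·4 = 8.
At both CSV: Lab A loses 8 − 2 = 6 by deviating; Lab B loses 9 − (-1) = 10. Product = 6·10 = 60.
60 > 8, so both CSV is risk-dominant. Lab B's payoff there is 9.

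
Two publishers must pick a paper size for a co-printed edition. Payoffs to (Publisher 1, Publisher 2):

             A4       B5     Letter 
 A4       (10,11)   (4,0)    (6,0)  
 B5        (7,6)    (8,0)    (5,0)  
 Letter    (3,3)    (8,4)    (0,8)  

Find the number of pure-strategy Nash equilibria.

1

Both A4: Publisher 1 gets 10 (best alternative 7); Publisher 2 gets 11 (best alternative 0). Neither deviates — NE.
Both B5 is not a NE: Publisher 2 would switch to A4 (6 > 0).
No other cell survives both best-response checks, so there is 1 pure NE.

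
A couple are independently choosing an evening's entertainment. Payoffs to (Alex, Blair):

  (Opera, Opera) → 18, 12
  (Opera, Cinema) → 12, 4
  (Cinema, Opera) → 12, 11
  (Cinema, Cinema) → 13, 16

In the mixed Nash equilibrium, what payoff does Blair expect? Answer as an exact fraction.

Alex mixes with probability p on Opera, chosen so Blair is indifferent: 12p + 11(1−p) = 4p + 16(1−p) gives p = 5/13.
Blair's expected payoff is 12·5/13 + 11·8/13 = 148/13.

148/13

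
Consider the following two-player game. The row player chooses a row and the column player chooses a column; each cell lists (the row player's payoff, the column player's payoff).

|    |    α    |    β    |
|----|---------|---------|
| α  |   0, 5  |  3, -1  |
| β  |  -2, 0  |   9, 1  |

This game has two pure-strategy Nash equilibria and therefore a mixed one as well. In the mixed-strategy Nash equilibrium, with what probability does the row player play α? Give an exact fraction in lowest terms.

The row player's mix p on α must make the column player indifferent between α and β.
The column player's payoff from α: 5p + 0(1−p). From β: (-1)p + 1(1−p).
Set equal: 6p = 1(1−p) → p = 1/7.

1/7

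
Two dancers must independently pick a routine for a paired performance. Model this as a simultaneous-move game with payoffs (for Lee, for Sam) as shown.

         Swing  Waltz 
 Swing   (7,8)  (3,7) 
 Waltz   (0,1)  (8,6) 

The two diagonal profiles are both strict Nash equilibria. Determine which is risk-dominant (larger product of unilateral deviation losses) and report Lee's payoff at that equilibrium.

8

At both Swing: Lee loses 7 − 0 = 7 by deviating; Sam loses 8 − 7 = 1. Product = 7·1 = 7.
At both Waltz: Lee loses 8 − 3 = 5 by deviating; Sam loses 6 − 1 = 5. Product = 5·5 = 25.
25 > 7, so both Waltz is risk-dominant. Lee's payoff there is 8.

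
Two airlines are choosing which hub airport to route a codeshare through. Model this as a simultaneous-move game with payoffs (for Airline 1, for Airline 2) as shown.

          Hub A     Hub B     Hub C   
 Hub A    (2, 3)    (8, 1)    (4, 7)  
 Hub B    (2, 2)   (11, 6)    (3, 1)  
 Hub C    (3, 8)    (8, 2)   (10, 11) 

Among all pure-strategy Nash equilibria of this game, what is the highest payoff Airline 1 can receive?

11

Both Hub B is a pure NE (Airline 1: 11 ≥ 8; Airline 2: 6 ≥ 2). Airline 1 gets 11.
Both Hub C is a pure NE (Airline 1: 10 ≥ 4; Airline 2: 11 ≥ 8). Airline 1 gets 10.
Every other cell has a profitable deviation for at least one player. Highest of {11, 10} is 11.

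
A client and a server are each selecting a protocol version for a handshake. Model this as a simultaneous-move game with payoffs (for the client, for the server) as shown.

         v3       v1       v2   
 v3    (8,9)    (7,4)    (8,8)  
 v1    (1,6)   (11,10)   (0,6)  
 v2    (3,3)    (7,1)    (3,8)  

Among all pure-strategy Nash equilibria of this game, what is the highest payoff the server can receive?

10

Both v3 is a pure NE (the client: 8 ≥ 3; the server: 9 ≥ 8). The server gets 9.
Both v1 is a pure NE (the client: 11 ≥ 7; the server: 10 ≥ 6). The server gets 10.
Every other cell has a profitable deviation for at least one player. Highest of {9, 10} is 10.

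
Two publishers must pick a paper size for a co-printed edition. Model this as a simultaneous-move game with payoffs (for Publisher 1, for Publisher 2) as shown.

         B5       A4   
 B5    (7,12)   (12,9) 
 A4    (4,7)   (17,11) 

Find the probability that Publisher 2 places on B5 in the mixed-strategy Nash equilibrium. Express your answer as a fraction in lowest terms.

Publisher 2's mix q on B5 must make Publisher 1 indifferent between B5 and A4.
Publisher 1's payoff from B5: 7q + 12(1−q). From A4: 4q + 17(1−q).
Set equal: 3q = 5(1−q) → q = 5/8.

5/8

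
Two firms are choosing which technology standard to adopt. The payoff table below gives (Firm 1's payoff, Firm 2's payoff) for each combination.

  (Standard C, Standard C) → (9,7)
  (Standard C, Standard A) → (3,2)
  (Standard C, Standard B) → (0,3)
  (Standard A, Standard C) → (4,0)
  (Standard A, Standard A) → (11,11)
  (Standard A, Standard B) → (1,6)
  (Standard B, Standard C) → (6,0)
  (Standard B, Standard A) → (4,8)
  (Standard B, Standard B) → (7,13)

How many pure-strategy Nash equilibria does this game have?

Both Standard C: Firm 1 gets 9 (best alternative 6); Firm 2 gets 7 (best alternative 3). Neither deviates — NE.
Both Standard A: Firm 1 gets 11 (best alternative 4); Firm 2 gets 11 (best alternative 6). Neither deviates — NE.
Both Standard B: Firm 1 gets 7 (best alternative 1); Firm 2 gets 13 (best alternative 8). Neither deviates — NE.
(Standard B, Standard C) is not a NE: Firm 1 would switch to Standard C (9 > 6).
No other cell survives both best-response checks, so there are 3 pure NE.

3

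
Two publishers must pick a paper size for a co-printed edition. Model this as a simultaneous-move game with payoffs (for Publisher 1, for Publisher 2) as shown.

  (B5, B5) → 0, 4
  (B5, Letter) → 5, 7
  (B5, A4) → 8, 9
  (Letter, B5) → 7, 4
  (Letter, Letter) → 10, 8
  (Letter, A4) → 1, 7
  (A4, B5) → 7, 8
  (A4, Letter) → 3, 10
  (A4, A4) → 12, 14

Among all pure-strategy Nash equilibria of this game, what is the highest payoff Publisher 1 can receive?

Both Letter is a pure NE (Publisher 1: 10 ≥ 5; Publisher 2: 8 ≥ 7). Publisher 1 gets 10.
Both A4 is a pure NE (Publisher 1: 12 ≥ 8; Publisher 2: 14 ≥ 10). Publisher 1 gets 12.
Every other cell has a profitable deviation for at least one player. Highest of {10, 12} is 12.

12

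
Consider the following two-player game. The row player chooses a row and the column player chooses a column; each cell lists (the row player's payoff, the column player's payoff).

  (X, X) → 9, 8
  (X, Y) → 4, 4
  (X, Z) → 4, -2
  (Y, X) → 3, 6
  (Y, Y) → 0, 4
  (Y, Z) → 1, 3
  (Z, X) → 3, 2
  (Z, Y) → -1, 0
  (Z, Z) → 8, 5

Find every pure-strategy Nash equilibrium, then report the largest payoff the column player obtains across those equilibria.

8

Both X is a pure NE (the row player: 9 ≥ 3; the column player: 8 ≥ 4). The column player gets 8.
Both Z is a pure NE (the row player: 8 ≥ 4; the column player: 5 ≥ 2). The column player gets 5.
Every other cell has a profitable deviation for at least one player. Highest of {8, 5} is 8.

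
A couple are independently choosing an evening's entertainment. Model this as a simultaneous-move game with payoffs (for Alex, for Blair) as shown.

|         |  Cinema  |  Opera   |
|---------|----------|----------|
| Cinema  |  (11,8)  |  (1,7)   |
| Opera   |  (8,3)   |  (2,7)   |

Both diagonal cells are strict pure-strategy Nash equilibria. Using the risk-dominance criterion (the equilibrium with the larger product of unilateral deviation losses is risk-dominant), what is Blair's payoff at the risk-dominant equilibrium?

7

At both Cinema: Alex loses 11 − 8 = 3 by deviating; Blair loses 8 − 7 = 1. Product = 3·1 = 3.
At both Opera: Alex loses 2 − 1 = 1 by deviating; Blair loses 7 − 3 = 4. Product = 1·4 = 4.
4 > 3, so both Opera is risk-dominant. Blair's payoff there is 7.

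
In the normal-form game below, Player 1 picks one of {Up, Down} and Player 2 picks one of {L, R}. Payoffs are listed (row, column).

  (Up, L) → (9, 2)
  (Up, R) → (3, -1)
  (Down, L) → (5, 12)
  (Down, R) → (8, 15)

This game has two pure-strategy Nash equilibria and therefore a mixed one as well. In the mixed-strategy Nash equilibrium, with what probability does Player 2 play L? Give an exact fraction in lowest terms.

5/9

Player 2's mix q on L must make Player 1 indifferent between Up and Down.
Player 1's payoff from Up: 9q + 3(1−q). From Down: 5q + 8(1−q).
Set equal: 4q = 5(1−q) → q = 5/9.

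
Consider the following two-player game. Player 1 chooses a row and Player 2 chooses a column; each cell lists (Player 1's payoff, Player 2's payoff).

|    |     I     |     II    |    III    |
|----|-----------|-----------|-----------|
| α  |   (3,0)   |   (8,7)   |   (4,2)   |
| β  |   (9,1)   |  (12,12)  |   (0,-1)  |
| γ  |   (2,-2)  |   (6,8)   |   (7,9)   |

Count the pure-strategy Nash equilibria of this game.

(β, II): Player 1 gets 12 (best alternative 8); Player 2 gets 12 (best alternative 1). Neither deviates — NE.
(γ, III): Player 1 gets 7 (best alternative 4); Player 2 gets 9 (best alternative 8). Neither deviates — NE.
(α, I) is not a NE: Player 1 would switch to β (9 > 3).
No other cell survives both best-response checks, so there are 2 pure NE.

2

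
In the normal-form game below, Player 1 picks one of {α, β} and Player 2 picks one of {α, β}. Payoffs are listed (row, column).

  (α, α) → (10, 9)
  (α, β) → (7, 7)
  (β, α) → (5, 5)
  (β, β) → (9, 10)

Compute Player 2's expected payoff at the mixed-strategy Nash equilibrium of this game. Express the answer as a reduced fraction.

Player 1 mixes with probability p on α, chosen so Player 2 is indifferent: 9p + 5(1−p) = 7p + 10(1−p) gives p = 5/7.
Player 2's expected payoff is 9·5/7 + 5·2/7 = 55/7.

55/7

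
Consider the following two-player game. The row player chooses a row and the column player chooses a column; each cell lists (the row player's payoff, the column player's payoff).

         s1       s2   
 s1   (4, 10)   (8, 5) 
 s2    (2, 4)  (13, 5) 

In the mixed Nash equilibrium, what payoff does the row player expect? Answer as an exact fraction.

36/7

The column player mixes with probability q on s1, chosen so the row player is indifferent: 4q + 8(1−q) = 2q + 13(1−q) gives q = 5/7.
The row player's expected payoff (from either row, since indifferent) is 4·5/7 + 8·2/7 = 36/7.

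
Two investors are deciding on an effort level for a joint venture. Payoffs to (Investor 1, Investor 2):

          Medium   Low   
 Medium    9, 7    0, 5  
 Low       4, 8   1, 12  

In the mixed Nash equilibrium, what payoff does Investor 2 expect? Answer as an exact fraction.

Investor 1 mixes with probability p on Medium, chosen so Investor 2 is indifferent: 7p + 8(1−p) = 5p + 12(1−p) gives p = 2/3.
Investor 2's expected payoff is 7·2/3 + 8·1/3 = 22/3.

22/3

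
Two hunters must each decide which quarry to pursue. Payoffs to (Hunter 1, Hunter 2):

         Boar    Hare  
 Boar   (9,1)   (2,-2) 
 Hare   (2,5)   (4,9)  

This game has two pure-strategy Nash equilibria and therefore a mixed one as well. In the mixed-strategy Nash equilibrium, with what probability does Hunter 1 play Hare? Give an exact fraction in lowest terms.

3/7

Hunter 1's mix p on Boar must make Hunter 2 indifferent between Boar and Hare.
Hunter 2's payoff from Boar: 1p + 5(1−p). From Hare: (-2)p + 9(1−p).
Set equal: 3p = 4(1−p) → p = 4/7.
Probability on Hare is 1 − 4/7 = 3/7.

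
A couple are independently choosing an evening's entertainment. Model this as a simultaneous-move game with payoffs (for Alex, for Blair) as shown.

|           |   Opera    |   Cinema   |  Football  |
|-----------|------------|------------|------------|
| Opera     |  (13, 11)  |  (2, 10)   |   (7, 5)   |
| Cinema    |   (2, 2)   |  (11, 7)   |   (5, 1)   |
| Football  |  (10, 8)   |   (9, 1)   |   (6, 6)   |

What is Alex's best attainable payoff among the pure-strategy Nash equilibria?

Both Opera is a pure NE (Alex: 13 ≥ 10; Blair: 11 ≥ 10). Alex gets 13.
Both Cinema is a pure NE (Alex: 11 ≥ 9; Blair: 7 ≥ 2). Alex gets 11.
Every other cell has a profitable deviation for at least one player. Highest of {13, 11} is 13.

13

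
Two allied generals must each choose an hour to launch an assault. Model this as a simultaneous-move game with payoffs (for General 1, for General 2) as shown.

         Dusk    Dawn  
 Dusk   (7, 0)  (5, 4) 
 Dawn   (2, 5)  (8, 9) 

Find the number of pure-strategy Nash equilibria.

1

Both Dawn: General 1 gets 8 (best alternative 5); General 2 gets 9 (best alternative 5). Neither deviates — NE.
Both Dusk is not a NE: General 2 would switch to Dawn (4 > 0).
No other cell survives both best-response checks, so there is 1 pure NE.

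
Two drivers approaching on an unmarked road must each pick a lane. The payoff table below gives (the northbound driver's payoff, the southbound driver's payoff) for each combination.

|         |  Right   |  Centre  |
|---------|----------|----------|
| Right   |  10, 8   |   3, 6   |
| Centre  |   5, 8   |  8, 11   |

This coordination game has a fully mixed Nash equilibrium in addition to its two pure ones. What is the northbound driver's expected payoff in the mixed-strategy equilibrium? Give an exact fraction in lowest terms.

13/2

The southbound driver mixes with probability q on Right, chosen so the northbound driver is indifferent: 10q + 3(1−q) = 5q + 8(1−q) gives q = 1/2.
The northbound driver's expected payoff (from either row, since indifferent) is 10·1/2 + 3·1/2 = 13/2.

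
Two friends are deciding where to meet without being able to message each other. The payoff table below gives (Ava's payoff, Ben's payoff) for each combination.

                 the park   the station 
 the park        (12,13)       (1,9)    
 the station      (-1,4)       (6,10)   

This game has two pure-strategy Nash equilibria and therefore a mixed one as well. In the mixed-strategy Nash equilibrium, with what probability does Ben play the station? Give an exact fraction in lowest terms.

Ben's mix q on the park must make Ava indifferent between the park and the station.
Ava's payoff from the park: 12q + 1(1−q). From the station: (-1)q + 6(1−q).
Set equal: 13q = 5(1−q) → q = 5/18.
Probability on the station is 1 − 5/18 = 13/18.

13/18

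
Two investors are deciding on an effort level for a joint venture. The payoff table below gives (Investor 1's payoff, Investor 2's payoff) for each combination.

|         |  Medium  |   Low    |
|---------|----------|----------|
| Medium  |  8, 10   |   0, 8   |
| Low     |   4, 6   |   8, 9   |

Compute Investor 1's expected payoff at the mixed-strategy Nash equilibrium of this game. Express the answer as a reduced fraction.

16/3

Investor 2 mixes with probability q on Medium, chosen so Investor 1 is indifferent: 8q + 0(1−q) = 4q + 8(1−q) gives q = 2/3.
Investor 1's expected payoff (from either row, since indifferent) is 8·2/3 + 0·1/3 = 16/3.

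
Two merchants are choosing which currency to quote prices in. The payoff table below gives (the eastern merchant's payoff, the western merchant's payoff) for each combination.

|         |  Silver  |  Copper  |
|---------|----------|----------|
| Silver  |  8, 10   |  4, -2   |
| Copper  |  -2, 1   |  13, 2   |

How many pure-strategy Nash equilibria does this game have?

Both Silver: the eastern merchant gets 8 (best alternative -2); the western merchant gets 10 (best alternative -2). Neither deviates — NE.
Both Copper: the eastern merchant gets 13 (best alternative 4); the western merchant gets 2 (best alternative 1). Neither deviates — NE.
(Copper, Silver) is not a NE: the eastern merchant would switch to Silver (8 > -2).
No other cell survives both best-response checks, so there are 2 pure NE.

2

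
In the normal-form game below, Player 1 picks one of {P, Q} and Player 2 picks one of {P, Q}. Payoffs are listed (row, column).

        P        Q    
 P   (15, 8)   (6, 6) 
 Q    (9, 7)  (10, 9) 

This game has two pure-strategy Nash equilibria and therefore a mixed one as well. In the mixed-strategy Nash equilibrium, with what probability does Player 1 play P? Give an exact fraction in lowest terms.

1/2

Player 1's mix p on P must make Player 2 indifferent between P and Q.
Player 2's payoff from P: 8p + 7(1−p). From Q: 6p + 9(1−p).
Set equal: 2p = 2(1−p) → p = 2/4 = 1/2.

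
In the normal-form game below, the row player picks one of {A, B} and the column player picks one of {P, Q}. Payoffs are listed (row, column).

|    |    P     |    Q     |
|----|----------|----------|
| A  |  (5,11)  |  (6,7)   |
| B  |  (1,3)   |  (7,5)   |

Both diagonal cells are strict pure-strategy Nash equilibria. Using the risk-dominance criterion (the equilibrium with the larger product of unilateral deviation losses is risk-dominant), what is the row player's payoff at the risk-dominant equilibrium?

5

At (A, P): the row player loses 5 − 1 = 4 by deviating; the column player loses 11 − 7 = 4. Product = 4·4 = 16.
At (B, Q): the row player loses 7 − 6 = 1 by deviating; the column player loses 5 − 3 = 2. Product = 1·2 = 2.
16 > 2, so (A, P) is risk-dominant. The row player's payoff there is 5.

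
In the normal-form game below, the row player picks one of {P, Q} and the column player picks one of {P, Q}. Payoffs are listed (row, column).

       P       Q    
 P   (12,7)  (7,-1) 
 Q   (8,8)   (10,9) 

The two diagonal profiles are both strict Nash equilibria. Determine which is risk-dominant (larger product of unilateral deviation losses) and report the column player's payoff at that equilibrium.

At both P: the row player loses 12 − 8 = 4 by deviating; the column player loses 7 − (-1) = 8. Product = 4·8 = 32.
At both Q: the row player loses 10 − 7 = 3 by deviating; the column player loses 9 − 8 = 1. Product = 3·1 = 3.
32 > 3, so both P is risk-dominant. The column player's payoff there is 7.

7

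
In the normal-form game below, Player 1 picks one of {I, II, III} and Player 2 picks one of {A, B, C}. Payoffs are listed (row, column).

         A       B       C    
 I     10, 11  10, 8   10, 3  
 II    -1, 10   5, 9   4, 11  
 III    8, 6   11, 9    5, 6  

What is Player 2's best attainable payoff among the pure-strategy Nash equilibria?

11

(I, A) is a pure NE (Player 1: 10 ≥ 8; Player 2: 11 ≥ 8). Player 2 gets 11.
(III, B) is a pure NE (Player 1: 11 ≥ 10; Player 2: 9 ≥ 6). Player 2 gets 9.
Every other cell has a profitable deviation for at least one player. Highest of {11, 9} is 11.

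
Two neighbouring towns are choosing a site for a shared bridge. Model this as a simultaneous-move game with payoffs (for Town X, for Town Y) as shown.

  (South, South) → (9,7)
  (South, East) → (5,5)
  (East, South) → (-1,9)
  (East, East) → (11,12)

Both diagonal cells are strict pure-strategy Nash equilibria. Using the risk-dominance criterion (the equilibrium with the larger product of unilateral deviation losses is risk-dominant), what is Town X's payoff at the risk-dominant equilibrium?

9

At both South: Town X loses 9 − (-1) = 10 by deviating; Town Y loses 7 − 5 = 2. Product = 10·2 = 20.
At both East: Town X loses 11 − 5 = 6 by deviating; Town Y loses 12 − 9 = 3. Product = 6·3 = 18.
20 > 18, so both South is risk-dominant. Town X's payoff there is 9.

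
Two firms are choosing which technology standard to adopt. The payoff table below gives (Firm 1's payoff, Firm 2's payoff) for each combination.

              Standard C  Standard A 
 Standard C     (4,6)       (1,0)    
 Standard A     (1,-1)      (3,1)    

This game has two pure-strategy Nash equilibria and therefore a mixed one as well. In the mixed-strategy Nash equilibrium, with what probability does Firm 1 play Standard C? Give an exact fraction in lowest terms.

Firm 1's mix p on Standard C must make Firm 2 indifferent between Standard C and Standard A.
Firm 2's payoff from Standard C: 6p + (-1)(1−p). From Standard A: 0p + 1(1−p).
Set equal: 6p = 2(1−p) → p = 2/8 = 1/4.

1/4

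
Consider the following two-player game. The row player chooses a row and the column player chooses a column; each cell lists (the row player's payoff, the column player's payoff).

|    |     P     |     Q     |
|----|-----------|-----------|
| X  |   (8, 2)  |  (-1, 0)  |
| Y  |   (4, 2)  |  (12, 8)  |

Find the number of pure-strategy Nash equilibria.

(X, P): the row player gets 8 (best alternative 4); the column player gets 2 (best alternative 0). Neither deviates — NE.
(Y, Q): the row player gets 12 (best alternative -1); the column player gets 8 (best alternative 2). Neither deviates — NE.
(Y, P) is not a NE: the row player would switch to X (8 > 4).
No other cell survives both best-response checks, so there are 2 pure NE.

2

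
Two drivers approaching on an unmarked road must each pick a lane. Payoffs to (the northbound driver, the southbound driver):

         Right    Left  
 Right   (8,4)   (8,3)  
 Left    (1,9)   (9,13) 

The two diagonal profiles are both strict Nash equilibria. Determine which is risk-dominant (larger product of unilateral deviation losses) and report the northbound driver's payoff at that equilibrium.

8

At both Right: the northbound driver loses 8 − 1 = 7 by deviating; the southbound driver loses 4 − 3 = 1. Product = 7·1 = 7.
At both Left: the northbound driver loses 9 − 8 = 1 by deviating; the southbound driver loses 13 − 9 = 4. Product = 1·4 = 4.
7 > 4, so both Right is risk-dominant. The northbound driver's payoff there is 8.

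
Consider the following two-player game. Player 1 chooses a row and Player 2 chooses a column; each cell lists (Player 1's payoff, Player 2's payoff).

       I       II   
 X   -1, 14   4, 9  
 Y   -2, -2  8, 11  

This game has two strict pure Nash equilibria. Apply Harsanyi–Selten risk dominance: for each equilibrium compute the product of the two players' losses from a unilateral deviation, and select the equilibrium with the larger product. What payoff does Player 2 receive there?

At (X, I): Player 1 loses -1 − (-2) = 1 by deviating; Player 2 loses 14 − 9 = 5. Product = 1·5 = 5.
At (Y, II): Player 1 loses 8 − 4 = 4 by deviating; Player 2 loses 11 − (-2) = 13. Product = 4·13 = 52.
52 > 5, so (Y, II) is risk-dominant. Player 2's payoff there is 11.

11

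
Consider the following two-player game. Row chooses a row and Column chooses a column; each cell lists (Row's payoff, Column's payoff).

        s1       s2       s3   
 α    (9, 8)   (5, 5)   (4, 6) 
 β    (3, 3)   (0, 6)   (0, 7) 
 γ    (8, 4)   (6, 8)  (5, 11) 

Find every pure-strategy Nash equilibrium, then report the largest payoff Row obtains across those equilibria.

9

(α, s1) is a pure NE (Row: 9 ≥ 8; Column: 8 ≥ 6). Row gets 9.
(γ, s3) is a pure NE (Row: 5 ≥ 4; Column: 11 ≥ 8). Row gets 5.
Every other cell has a profitable deviation for at least one player. Highest of {9, 5} is 9.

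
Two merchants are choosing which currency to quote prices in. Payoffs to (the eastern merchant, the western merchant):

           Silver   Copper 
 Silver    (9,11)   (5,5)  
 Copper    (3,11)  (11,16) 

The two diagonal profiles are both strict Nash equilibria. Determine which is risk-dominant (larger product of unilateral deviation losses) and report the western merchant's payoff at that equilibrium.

At both Silver: the eastern merchant loses 9 − 3 = 6 by deviating; the western merchant loses 11 − 5 = 6. Product = 6·6 = 36.
At both Copper: the eastern merchant loses 11 − 5 = 6 by deviating; the western merchant loses 16 − 11 = 5. Product = 6·5 = 30.
36 > 30, so both Silver is risk-dominant. The western merchant's payoff there is 11.

11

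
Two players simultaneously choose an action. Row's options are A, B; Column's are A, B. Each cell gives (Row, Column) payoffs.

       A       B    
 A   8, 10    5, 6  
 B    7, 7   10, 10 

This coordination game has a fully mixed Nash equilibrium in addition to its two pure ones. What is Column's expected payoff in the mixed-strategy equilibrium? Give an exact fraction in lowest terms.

Row mixes with probability p on A, chosen so Column is indifferent: 10p + 7(1−p) = 6p + 10(1−p) gives p = 3/7.
Column's expected payoff is 10·3/7 + 7·4/7 = 58/7.

58/7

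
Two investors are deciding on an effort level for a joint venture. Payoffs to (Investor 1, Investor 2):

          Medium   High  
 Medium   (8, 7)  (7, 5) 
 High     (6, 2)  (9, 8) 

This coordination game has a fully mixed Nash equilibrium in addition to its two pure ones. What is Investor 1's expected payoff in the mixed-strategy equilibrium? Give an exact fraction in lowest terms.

Investor 2 mixes with probability q on Medium, chosen so Investor 1 is indifferent: 8q + 7(1−q) = 6q + 9(1−q) gives q = 1/2.
Investor 1's expected payoff (from either row, since indifferent) is 8·1/2 + 7·1/2 = 15/2.

15/2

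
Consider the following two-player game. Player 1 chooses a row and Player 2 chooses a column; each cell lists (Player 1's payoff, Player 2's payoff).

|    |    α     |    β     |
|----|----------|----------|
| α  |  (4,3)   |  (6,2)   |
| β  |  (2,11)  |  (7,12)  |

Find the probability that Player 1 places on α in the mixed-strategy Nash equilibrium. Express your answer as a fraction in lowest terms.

Player 1's mix p on α must make Player 2 indifferent between α and β.
Player 2's payoff from α: 3p + 11(1−p). From β: 2p + 12(1−p).
Set equal: 1p = 1(1−p) → p = 1/2.

1/2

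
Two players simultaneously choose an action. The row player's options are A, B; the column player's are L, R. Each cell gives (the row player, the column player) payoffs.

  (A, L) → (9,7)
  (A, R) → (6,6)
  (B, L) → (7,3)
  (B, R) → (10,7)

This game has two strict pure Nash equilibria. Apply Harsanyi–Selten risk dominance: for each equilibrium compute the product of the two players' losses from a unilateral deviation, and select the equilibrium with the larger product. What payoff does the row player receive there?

At (A, L): the row player loses 9 − 7 = 2 by deviating; the column player loses 7 − 6 = 1. Product = 2·1 = 2.
At (B, R): the row player loses 10 − 6 = 4 by deviating; the column player loses 7 − 3 = 4. Product = 4·4 = 16.
16 > 2, so (B, R) is risk-dominant. The row player's payoff there is 10.

10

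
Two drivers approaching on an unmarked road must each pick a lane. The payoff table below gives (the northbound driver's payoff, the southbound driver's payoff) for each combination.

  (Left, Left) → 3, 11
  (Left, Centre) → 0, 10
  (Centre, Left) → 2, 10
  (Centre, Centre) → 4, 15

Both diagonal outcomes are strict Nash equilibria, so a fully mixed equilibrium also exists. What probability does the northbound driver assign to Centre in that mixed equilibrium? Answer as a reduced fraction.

1/6

The northbound driver's mix p on Left must make the southbound driver indifferent between Left and Centre.
The southbound driver's payoff from Left: 11p + 10(1−p). From Centre: 10p + 15(1−p).
Set equal: 1p = 5(1−p) → p = 5/6.
Probability on Centre is 1 − 5/6 = 1/6.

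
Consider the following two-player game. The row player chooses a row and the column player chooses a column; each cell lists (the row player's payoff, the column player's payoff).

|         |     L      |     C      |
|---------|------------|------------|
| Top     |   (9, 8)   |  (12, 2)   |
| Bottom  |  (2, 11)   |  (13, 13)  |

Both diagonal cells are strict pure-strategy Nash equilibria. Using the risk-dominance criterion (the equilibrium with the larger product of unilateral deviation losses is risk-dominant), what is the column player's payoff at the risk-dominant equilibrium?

8

At (Top, L): the row player loses 9 − 2 = 7 by deviating; the column player loses 8 − 2 = 6. Product = 7·6 = 42.
At (Bottom, C): the row player loses 13 − 12 = 1 by deviating; the column player loses 13 − 11 = 2. Product = 1·2 = 2.
42 > 2, so (Top, L) is risk-dominant. The column player's payoff there is 8.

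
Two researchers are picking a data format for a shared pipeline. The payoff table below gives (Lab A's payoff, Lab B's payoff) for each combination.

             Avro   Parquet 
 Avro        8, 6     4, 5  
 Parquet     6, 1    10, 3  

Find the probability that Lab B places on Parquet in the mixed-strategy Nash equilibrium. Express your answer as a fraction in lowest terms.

1/4

Lab B's mix q on Avro must make Lab A indifferent between Avro and Parquet.
Lab A's payoff from Avro: 8q + 4(1−q). From Parquet: 6q + 10(1−q).
Set equal: 2q = 6(1−q) → q = 6/8 = 3/4.
Probability on Parquet is 1 − 3/4 = 1/4.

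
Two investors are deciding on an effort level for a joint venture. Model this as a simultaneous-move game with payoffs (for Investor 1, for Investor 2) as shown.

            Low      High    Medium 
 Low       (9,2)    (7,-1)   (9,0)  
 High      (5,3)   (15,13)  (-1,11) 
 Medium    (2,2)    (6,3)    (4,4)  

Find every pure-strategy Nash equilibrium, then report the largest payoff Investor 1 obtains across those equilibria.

Both Low is a pure NE (Investor 1: 9 ≥ 5; Investor 2: 2 ≥ 0). Investor 1 gets 9.
Both High is a pure NE (Investor 1: 15 ≥ 7; Investor 2: 13 ≥ 11). Investor 1 gets 15.
Every other cell has a profitable deviation for at least one player. Highest of {9, 15} is 15.

15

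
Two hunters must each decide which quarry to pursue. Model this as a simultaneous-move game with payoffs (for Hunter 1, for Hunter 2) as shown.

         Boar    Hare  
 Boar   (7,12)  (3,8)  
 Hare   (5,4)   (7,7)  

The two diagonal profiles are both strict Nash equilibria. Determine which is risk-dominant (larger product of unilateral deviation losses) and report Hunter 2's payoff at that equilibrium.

At both Boar: Hunter 1 loses 7 − 5 = 2 by deviating; Hunter 2 loses 12 − 8 = 4. Product = 2·4 = 8.
At both Hare: Hunter 1 loses 7 − 3 = 4 by deviating; Hunter 2 loses 7 − 4 = 3. Product = 4·3 = 12.
12 > 8, so both Hare is risk-dominant. Hunter 2's payoff there is 7.

7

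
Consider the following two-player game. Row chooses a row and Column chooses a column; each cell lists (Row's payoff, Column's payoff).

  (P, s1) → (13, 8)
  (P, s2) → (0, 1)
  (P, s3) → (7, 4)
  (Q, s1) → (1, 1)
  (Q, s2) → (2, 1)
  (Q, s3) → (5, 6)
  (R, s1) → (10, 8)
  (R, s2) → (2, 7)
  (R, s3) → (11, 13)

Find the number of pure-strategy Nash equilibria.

2

(P, s1): Row gets 13 (best alternative 10); Column gets 8 (best alternative 4). Neither deviates — NE.
(R, s3): Row gets 11 (best alternative 7); Column gets 13 (best alternative 8). Neither deviates — NE.
(Q, s2) is not a NE: Column would switch to s3 (6 > 1).
No other cell survives both best-response checks, so there are 2 pure NE.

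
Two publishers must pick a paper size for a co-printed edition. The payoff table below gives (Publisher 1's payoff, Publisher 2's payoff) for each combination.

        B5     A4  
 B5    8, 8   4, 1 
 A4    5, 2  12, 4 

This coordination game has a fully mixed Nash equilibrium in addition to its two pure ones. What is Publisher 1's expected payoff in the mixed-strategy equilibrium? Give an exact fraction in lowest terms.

76/11

Publisher 2 mixes with probability q on B5, chosen so Publisher 1 is indifferent: 8q + 4(1−q) = 5q + 12(1−q) gives q = 8/11.
Publisher 1's expected payoff (from either row, since indifferent) is 8·8/11 + 4·3/11 = 76/11.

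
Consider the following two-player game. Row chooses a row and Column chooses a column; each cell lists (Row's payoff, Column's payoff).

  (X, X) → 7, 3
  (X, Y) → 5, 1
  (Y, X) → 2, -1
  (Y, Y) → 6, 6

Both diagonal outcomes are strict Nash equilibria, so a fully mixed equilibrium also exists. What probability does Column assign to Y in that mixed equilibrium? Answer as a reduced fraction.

5/6

Column's mix q on X must make Row indifferent between X and Y.
Row's payoff from X: 7q + 5(1−q). From Y: 2q + 6(1−q).
Set equal: 5q = 1(1−q) → q = 1/6.
Probability on Y is 1 − 1/6 = 5/6.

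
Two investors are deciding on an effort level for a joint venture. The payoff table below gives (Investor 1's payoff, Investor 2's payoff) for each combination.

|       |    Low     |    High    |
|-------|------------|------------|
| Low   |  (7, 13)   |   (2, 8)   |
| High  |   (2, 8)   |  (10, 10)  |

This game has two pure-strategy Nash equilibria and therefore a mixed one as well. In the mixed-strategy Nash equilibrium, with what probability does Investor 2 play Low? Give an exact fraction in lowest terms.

Investor 2's mix q on Low must make Investor 1 indifferent between Low and High.
Investor 1's payoff from Low: 7q + 2(1−q). From High: 2q + 10(1−q).
Set equal: 5q = 8(1−q) → q = 8/13.

8/13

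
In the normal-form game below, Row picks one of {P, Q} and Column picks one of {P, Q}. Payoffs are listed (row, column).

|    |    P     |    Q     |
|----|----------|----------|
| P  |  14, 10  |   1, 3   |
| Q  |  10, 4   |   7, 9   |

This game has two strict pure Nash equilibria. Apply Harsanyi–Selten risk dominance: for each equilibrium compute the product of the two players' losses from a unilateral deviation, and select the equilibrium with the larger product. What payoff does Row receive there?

At both P: Row loses 14 − 10 = 4 by deviating; Column loses 10 − 3 = 7. Product = 4·7 = 28.
At both Q: Row loses 7 − 1 = 6 by deviating; Column loses 9 − 4 = 5. Product = 6·5 = 30.
30 > 28, so both Q is risk-dominant. Row's payoff there is 7.

7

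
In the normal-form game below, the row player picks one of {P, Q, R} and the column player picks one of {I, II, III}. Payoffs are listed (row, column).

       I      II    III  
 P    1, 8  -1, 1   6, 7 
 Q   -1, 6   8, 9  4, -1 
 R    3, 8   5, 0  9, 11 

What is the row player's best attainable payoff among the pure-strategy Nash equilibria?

(Q, II) is a pure NE (the row player: 8 ≥ 5; the column player: 9 ≥ 6). The row player gets 8.
(R, III) is a pure NE (the row player: 9 ≥ 6; the column player: 11 ≥ 8). The row player gets 9.
Every other cell has a profitable deviation for at least one player. Highest of {8, 9} is 9.

9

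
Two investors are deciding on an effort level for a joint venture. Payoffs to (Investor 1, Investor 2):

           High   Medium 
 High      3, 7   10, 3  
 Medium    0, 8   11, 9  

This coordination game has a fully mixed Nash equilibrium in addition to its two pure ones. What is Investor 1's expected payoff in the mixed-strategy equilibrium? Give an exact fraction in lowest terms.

33/4

Investor 2 mixes with probability q on High, chosen so Investor 1 is indifferent: 3q + 10(1−q) = 0q + 11(1−q) gives q = 1/4.
Investor 1's expected payoff (from either row, since indifferent) is 3·1/4 + 10·3/4 = 33/4.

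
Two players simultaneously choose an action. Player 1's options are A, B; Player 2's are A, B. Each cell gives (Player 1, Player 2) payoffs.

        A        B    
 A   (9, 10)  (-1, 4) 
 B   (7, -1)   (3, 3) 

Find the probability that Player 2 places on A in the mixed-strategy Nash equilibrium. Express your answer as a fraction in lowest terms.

2/3

Player 2's mix q on A must make Player 1 indifferent between A and B.
Player 1's payoff from A: 9q + (-1)(1−q). From B: 7q + 3(1−q).
Set equal: 2q = 4(1−q) → q = 4/6 = 2/3.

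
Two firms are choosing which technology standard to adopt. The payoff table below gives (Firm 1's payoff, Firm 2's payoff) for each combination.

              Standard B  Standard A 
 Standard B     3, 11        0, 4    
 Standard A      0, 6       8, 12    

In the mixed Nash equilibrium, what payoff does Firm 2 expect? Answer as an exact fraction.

Firm 1 mixes with probability p on Standard B, chosen so Firm 2 is indifferent: 11p + 6(1−p) = 4p + 12(1−p) gives p = 6/13.
Firm 2's expected payoff is 11·6/13 + 6·7/13 = 108/13.

108/13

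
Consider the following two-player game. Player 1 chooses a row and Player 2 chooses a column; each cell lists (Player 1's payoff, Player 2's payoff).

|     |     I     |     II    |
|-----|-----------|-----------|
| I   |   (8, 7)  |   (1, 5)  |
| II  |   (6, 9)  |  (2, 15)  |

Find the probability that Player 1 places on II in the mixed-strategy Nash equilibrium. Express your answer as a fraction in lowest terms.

Player 1's mix p on I must make Player 2 indifferent between I and II.
Player 2's payoff from I: 7p + 9(1−p). From II: 5p + 15(1−p).
Set equal: 2p = 6(1−p) → p = 6/8 = 3/4.
Probability on II is 1 − 3/4 = 1/4.

1/4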